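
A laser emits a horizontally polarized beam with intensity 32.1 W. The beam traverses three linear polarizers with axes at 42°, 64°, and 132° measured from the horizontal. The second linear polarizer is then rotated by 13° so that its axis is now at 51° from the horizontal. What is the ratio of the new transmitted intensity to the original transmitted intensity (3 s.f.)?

I_new/I_old ≈ 0.198

Before rotation:
By Malus's law, I₁ = I₀ cos²(42° − 0°) = I₀ cos²(42°) = 0.5523 I₀.
I₂ = I₁ cos²(64° − 42°) = 0.5523 I₀ · cos²(22°) = 0.4748 I₀.
I₃ = I₂ cos²(132° − 64°) = 0.4748 I₀ · cos²(68°) = 0.06662 I₀.
After rotation:
I₁ = I₀ cos²(42° − 0°) = I₀ cos²(42°) = 0.5523 I₀.
I₂ = I₁ cos²(51° − 42°) = 0.5523 I₀ · cos²(9°) = 0.5387 I₀.
I₃ = I₂ cos²(132° − 51°) = 0.5387 I₀ · cos²(81°) = 0.01318 I₀.
Ratio = 0.01318 / 0.06662 = 0.1979.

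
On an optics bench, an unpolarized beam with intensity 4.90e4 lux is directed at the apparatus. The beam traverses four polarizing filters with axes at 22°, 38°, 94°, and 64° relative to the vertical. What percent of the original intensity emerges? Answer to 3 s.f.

≈ 10.8%

Unpolarized light through the first polarizer → I₁ = 4.90e4 lux/2 = 2.45e+04 lux, polarized at 22°.
I₂ = I₁ · cos²(16°) = 2.45e+04 · 0.924 = 2.264e+04 lux.
I₃ = I₂ · cos²(56°) = 2.264e+04 · 0.3127 = 7079 lux.
I₄ = I₃ · cos²(30°) = 7079 · 0.75 = 5309 lux.
That is 10.84% of the incident intensity.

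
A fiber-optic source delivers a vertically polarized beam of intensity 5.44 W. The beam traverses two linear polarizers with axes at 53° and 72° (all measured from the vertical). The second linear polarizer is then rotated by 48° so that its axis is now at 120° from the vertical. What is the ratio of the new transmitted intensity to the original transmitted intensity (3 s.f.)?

I_new/I_old ≈ 0.171

Before rotation:
By Malus's law, I₁ = I₀ cos²(53° − 0°) = I₀ cos²(53°) = 0.3622 I₀.
I₂ = I₁ cos²(72° − 53°) = 0.3622 I₀ · cos²(19°) = 0.3238 I₀.
After rotation:
I₁ = I₀ cos²(53° − 0°) = I₀ cos²(53°) = 0.3622 I₀.
I₂ = I₁ cos²(120° − 53°) = 0.3622 I₀ · cos²(67°) = 0.05529 I₀.
Ratio = 0.05529 / 0.3238 = 0.1708.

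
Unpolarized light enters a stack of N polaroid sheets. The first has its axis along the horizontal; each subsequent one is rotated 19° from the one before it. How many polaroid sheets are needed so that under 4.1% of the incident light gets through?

First polarizer halves the unpolarized light: factor 1/2.
Each further stage multiplies by cos²(19°) = 0.894.
After N polarizers: T = 0.5·0.894^(N−1). Require T < 0.041 ⇒ N−1 > ln(0.041/0.5)/ln(0.894) = 22.32, so N−1 ≥ 23 and N = 24.
Check: N=24 gives T = 0.038 < 0.041; N=23 gives T = 0.04251.

N = 24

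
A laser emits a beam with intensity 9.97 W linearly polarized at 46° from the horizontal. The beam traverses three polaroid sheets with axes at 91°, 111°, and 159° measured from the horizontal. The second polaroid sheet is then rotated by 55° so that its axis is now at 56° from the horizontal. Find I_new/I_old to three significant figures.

Before rotation:
I₁ = I₀ cos²(91° − 46°) = I₀ cos²(45°) = 0.5 I₀.
I₂ = I₁ cos²(111° − 91°) = 0.5 I₀ · cos²(20°) = 0.4415 I₀.
I₃ = I₂ cos²(159° − 111°) = 0.4415 I₀ · cos²(48°) = 0.1977 I₀.
After rotation:
I₁ = I₀ cos²(91° − 46°) = I₀ cos²(45°) = 0.5 I₀.
I₂ = I₁ cos²(56° − 91°) = 0.5 I₀ · cos²(35°) = 0.3355 I₀.
Angle between axes 2 and 3: 77°. I₃ = 0.3355 I₀ · cos²(77°) = 0.01698 I₀.
Ratio = 0.01698 / 0.1977 = 0.08588.

I_new/I_old ≈ 0.0859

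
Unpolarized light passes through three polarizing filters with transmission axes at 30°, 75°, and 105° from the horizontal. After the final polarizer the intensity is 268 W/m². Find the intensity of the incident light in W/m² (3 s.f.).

Unpolarized light through the first polarizer → I₁ = ½ I₀, now polarized at 30°.
I₂ = I₁ cos²(75° − 30°) = 0.5 I₀ · cos²(45°) = 0.25 I₀.
I₃ = I₂ cos²(105° − 75°) = 0.25 I₀ · cos²(30°) = 0.1875 I₀.
So 268 W/m² = 0.1875 I₀, giving I₀ = 268/0.1875 = 1429 W/m².

I₀ ≈ 1430 W/m²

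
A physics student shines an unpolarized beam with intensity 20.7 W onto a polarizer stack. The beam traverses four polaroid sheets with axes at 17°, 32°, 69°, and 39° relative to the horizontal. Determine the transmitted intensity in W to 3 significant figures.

Unpolarized light through the first polarizer → I₁ = 20.7 W/2 = 10.35 W, polarized at 17°.
I₂ = I₁ · cos²(15°) = 10.35 · 0.933 = 9.657 W.
I₃ = I₂ · cos²(37°) = 9.657 · 0.6378 = 6.159 W.
I₄ = I₃ · cos²(30°) = 6.159 · 0.75 = 4.619 W.

I ≈ 4.62 W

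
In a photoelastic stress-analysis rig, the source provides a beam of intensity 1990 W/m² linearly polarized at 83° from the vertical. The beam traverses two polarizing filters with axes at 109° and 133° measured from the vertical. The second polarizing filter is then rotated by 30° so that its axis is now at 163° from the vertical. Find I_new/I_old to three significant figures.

I_new/I_old ≈ 0.414

Before rotation:
By Malus's law, I₁ = I₀ cos²(109° − 83°) = I₀ cos²(26°) = 0.8078 I₀.
I₂ = I₁ cos²(133° − 109°) = 0.8078 I₀ · cos²(24°) = 0.6742 I₀.
After rotation:
I₁ = I₀ cos²(109° − 83°) = I₀ cos²(26°) = 0.8078 I₀.
I₂ = I₁ cos²(163° − 109°) = 0.8078 I₀ · cos²(54°) = 0.2791 I₀.
Ratio = 0.2791 / 0.6742 = 0.414.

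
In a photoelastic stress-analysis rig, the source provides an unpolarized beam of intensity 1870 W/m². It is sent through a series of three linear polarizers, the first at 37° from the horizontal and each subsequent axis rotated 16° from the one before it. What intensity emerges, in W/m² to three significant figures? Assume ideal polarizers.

Unpolarized light through the first polarizer → I₁ = 1870 W/m²/2 = 935 W/m², polarized at 37°.
I₂ = I₁ · cos²(16°) = 935 · 0.924 = 864 W/m².
I₃ = I₂ · cos²(16°) = 864 · 0.924 = 798.3 W/m².

I ≈ 798 W/m²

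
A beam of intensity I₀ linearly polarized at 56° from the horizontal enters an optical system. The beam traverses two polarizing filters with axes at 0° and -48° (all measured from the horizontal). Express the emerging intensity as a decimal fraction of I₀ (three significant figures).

I₁ = I₀ cos²(0° − 56°) = I₀ cos²(56°) = 0.3127 I₀.
I₂ = I₁ cos²(-48° − 0°) = 0.3127 I₀ · cos²(48°) = 0.14 I₀.
Transmitted fraction = 0.14.

≈ 0.140 I₀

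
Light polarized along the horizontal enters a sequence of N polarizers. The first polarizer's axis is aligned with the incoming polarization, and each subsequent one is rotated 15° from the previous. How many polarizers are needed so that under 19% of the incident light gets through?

N = 25

First polarizer is aligned with the polarization: full transmission.
Each further stage multiplies by cos²(15°) = 0.933.
After N polarizers: T = 0.933^(N−1). Require T < 0.19 ⇒ N−1 > ln(0.19)/ln(0.933) = 23.95, so N−1 ≥ 24 and N = 25.
Check: N=25 gives T = 0.1894 < 0.19; N=24 gives T = 0.203.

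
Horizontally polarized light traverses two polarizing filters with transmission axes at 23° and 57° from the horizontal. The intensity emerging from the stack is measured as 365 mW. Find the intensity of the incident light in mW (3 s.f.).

I₁ = I₀ cos²(23° − 0°) = I₀ cos²(23°) = 0.8473 I₀.
I₂ = I₁ cos²(57° − 23°) = 0.8473 I₀ · cos²(34°) = 0.5824 I₀.
So 365 mW = 0.5824 I₀, giving I₀ = 365/0.5824 = 626.7 mW.

I₀ ≈ 627 mW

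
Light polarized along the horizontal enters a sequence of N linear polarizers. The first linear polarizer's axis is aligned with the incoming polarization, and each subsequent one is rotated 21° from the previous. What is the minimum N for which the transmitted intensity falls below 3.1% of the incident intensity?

N = 27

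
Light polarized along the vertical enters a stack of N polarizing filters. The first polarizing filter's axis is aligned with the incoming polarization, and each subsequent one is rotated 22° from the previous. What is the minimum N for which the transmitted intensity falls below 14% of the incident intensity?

N = 15

First polarizer is aligned with the polarization: full transmission.
Each further stage multiplies by cos²(22°) = 0.8597.
After N polarizers: T = 0.8597^(N−1). Require T < 0.14 ⇒ N−1 > ln(0.14)/ln(0.8597) = 13.00, so N−1 ≥ 14 and N = 15.
Check: N=15 gives T = 0.1204 < 0.14; N=14 gives T = 0.1401.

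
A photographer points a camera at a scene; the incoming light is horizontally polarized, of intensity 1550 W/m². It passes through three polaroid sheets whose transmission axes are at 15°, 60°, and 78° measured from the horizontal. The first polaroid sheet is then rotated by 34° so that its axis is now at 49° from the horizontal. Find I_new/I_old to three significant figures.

I_new/I_old ≈ 0.889

Before rotation:
I₁ = I₀ cos²(15° − 0°) = I₀ cos²(15°) = 0.933 I₀.
I₂ = I₁ cos²(60° − 15°) = 0.933 I₀ · cos²(45°) = 0.4665 I₀.
I₃ = I₂ cos²(78° − 60°) = 0.4665 I₀ · cos²(18°) = 0.422 I₀.
After rotation:
I₁ = I₀ cos²(49° − 0°) = I₀ cos²(49°) = 0.4304 I₀.
I₂ = I₁ cos²(60° − 49°) = 0.4304 I₀ · cos²(11°) = 0.4147 I₀.
I₃ = I₂ cos²(78° − 60°) = 0.4147 I₀ · cos²(18°) = 0.3751 I₀.
Ratio = 0.3751 / 0.422 = 0.889.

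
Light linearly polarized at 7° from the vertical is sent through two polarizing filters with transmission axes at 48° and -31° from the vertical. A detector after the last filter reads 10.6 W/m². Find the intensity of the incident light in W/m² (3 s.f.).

I₁ = I₀ cos²(48° − 7°) = I₀ cos²(41°) = 0.5696 I₀.
I₂ = I₁ cos²(-31° − 48°) = 0.5696 I₀ · cos²(79°) = 0.02074 I₀.
So 10.6 W/m² = 0.02074 I₀, giving I₀ = 10.6/0.02074 = 511.2 W/m².

I₀ ≈ 511 W/m²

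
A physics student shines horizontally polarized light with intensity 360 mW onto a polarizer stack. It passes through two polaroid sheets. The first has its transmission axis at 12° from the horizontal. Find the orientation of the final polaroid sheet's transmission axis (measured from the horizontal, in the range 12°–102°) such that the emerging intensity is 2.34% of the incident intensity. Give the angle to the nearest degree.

θ ≈ 93°

By Malus's law, I₁ = I₀ cos²(12° − 0°) = I₀ cos²(12°) = 0.9568 I₀.
Need I₂/I₀ = 0.0234, so cos²(θ − 12°) = 0.0234 / 0.9568 = 0.02446.
θ − 12° = arccos(√0.02446) = 81.0°, giving θ ≈ 12 + 81.0 = 93.0°.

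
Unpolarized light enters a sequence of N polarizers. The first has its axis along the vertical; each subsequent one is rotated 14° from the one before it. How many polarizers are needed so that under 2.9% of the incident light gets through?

N = 49

First polarizer halves the unpolarized light: factor 1/2.
Each further stage multiplies by cos²(14°) = 0.9415.
After N polarizers: T = 0.5·0.9415^(N−1). Require T < 0.029 ⇒ N−1 > ln(0.029/0.5)/ln(0.9415) = 47.21, so N−1 ≥ 48 and N = 49.
Check: N=49 gives T = 0.02765 < 0.029; N=48 gives T = 0.02937.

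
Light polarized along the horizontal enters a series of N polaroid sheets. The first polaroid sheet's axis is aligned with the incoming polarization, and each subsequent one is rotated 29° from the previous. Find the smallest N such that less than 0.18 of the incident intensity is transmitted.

First polarizer is aligned with the polarization: full transmission.
Each further stage multiplies by cos²(29°) = 0.765.
After N polarizers: T = 0.765^(N−1). Require T < 0.18 ⇒ N−1 > ln(0.18)/ln(0.765) = 6.40, so N−1 ≥ 7 and N = 8.
Check: N=8 gives T = 0.1533 < 0.18; N=7 gives T = 0.2004.

N = 8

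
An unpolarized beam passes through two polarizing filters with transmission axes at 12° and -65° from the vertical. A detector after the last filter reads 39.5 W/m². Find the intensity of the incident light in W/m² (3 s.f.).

I₀ ≈ 1560 W/m²

Unpolarized light through the first polarizer → I₁ = ½ I₀, now polarized at 12°.
I₂ = I₁ cos²(-65° − 12°) = 0.5 I₀ · cos²(77°) = 0.0253 I₀.
So 39.5 W/m² = 0.0253 I₀, giving I₀ = 39.5/0.0253 = 1561 W/m².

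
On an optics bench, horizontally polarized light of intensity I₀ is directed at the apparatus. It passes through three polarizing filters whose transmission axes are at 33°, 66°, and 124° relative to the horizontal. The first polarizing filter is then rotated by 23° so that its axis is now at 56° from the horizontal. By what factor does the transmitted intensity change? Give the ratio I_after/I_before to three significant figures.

Before rotation:
I₁ = I₀ cos²(33° − 0°) = I₀ cos²(33°) = 0.7034 I₀.
I₂ = I₁ cos²(66° − 33°) = 0.7034 I₀ · cos²(33°) = 0.4947 I₀.
I₃ = I₂ cos²(124° − 66°) = 0.4947 I₀ · cos²(58°) = 0.1389 I₀.
After rotation:
I₁ = I₀ cos²(56° − 0°) = I₀ cos²(56°) = 0.3127 I₀.
I₂ = I₁ cos²(66° − 56°) = 0.3127 I₀ · cos²(10°) = 0.3033 I₀.
I₃ = I₂ cos²(124° − 66°) = 0.3033 I₀ · cos²(58°) = 0.08516 I₀.
Ratio = 0.08516 / 0.1389 = 0.613.

I_new/I_old ≈ 0.613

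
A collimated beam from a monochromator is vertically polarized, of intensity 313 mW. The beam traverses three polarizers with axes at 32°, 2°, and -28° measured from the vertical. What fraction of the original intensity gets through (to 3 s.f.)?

I₁ = 313 mW · cos²(32°) = 225.1 mW.
I₂ = I₁ · cos²(30°) = 225.1 · 0.75 = 168.8 mW.
I₃ = I₂ · cos²(30°) = 168.8 · 0.75 = 126.6 mW.
Transmitted fraction = 0.4045.

I/I₀ ≈ 0.405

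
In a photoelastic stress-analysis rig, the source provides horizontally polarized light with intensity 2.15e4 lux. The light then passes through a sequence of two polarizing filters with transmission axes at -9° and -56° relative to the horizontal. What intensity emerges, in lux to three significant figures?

I ≈ 9760 lux

By Malus's law, I₁ = 2.15e4 lux · cos²(9°) = 2.097e+04 lux.
I₂ = I₁ · cos²(47°) = 2.097e+04 · 0.4651 = 9755 lux.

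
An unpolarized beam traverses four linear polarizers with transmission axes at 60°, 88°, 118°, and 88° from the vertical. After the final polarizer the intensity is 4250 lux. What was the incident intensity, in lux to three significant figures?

I₀ ≈ 1.94e4 lux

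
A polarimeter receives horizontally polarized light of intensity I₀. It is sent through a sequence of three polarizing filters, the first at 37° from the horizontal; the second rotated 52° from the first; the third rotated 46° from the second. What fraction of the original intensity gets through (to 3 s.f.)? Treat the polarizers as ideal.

I₁ = I₀ cos²(37° − 0°) = I₀ cos²(37°) = 0.6378 I₀.
I₂ = I₁ cos²(52°) = 0.6378 · 0.379 I₀ = 0.2418 I₀.
I₃ = I₂ cos²(46°) = 0.2418 · 0.4826 I₀ = 0.1167 I₀.
Transmitted fraction = 0.1167.

≈ 0.117 I₀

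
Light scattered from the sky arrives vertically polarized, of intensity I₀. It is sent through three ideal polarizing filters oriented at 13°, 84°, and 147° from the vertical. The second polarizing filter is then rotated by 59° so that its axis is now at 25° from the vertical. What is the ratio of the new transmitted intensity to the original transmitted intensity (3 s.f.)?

Before rotation:
I₁ = I₀ cos²(13° − 0°) = I₀ cos²(13°) = 0.9494 I₀.
I₂ = I₁ cos²(84° − 13°) = 0.9494 I₀ · cos²(71°) = 0.1006 I₀.
I₃ = I₂ cos²(147° − 84°) = 0.1006 I₀ · cos²(63°) = 0.02074 I₀.
After rotation:
I₁ = I₀ cos²(13° − 0°) = I₀ cos²(13°) = 0.9494 I₀.
I₂ = I₁ cos²(25° − 13°) = 0.9494 I₀ · cos²(12°) = 0.9084 I₀.
Angle between axes 2 and 3: 58°. I₃ = 0.9084 I₀ · cos²(58°) = 0.2551 I₀.
Ratio = 0.2551 / 0.02074 = 12.3.

I_new/I_old ≈ 12.3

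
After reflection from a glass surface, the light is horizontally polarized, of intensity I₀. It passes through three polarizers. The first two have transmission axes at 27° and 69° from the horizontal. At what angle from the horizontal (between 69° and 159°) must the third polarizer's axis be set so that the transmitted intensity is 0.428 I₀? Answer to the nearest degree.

θ ≈ 78°

I₁ = I₀ cos²(27° − 0°) = I₀ cos²(27°) = 0.7939 I₀.
I₂ = I₁ cos²(69° − 27°) = 0.7939 I₀ · cos²(42°) = 0.4384 I₀.
Need I₃/I₀ = 0.428, so cos²(θ − 69°) = 0.428 / 0.4384 = 0.9762.
θ − 69° = arccos(√0.9762) = 8.9°, giving θ ≈ 69 + 8.9 = 77.9°.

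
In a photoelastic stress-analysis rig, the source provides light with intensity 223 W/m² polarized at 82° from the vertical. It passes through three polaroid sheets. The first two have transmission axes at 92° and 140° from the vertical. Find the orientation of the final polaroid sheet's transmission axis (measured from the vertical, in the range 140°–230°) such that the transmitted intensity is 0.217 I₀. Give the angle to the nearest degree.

θ ≈ 185°

By Malus's law, I₁ = I₀ cos²(92° − 82°) = I₀ cos²(10°) = 0.9698 I₀.
I₂ = I₁ cos²(140° − 92°) = 0.9698 I₀ · cos²(48°) = 0.4342 I₀.
Need I₃/I₀ = 0.217, so cos²(θ − 140°) = 0.217 / 0.4342 = 0.4997.
θ − 140° = arccos(√0.4997) = 45.0°, giving θ ≈ 140 + 45.0 = 185.0°.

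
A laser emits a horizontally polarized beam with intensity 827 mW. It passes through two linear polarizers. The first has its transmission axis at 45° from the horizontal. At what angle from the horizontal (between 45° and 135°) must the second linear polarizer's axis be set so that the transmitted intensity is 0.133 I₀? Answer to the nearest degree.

By Malus's law, I₁ = I₀ cos²(45° − 0°) = I₀ cos²(45°) = 0.5 I₀.
Need I₂/I₀ = 0.133, so cos²(θ − 45°) = 0.133 / 0.5 = 0.266.
θ − 45° = arccos(√0.266) = 59.0°, giving θ ≈ 45 + 59.0 = 104.0°.

θ ≈ 104°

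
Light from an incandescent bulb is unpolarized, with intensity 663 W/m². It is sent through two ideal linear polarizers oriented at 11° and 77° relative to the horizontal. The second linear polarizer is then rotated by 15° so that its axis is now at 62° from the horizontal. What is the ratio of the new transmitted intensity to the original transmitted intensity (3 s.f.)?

Before rotation:
Unpolarized light through the first polarizer → I₁ = ½ I₀, now polarized at 11°.
I₂ = I₁ cos²(77° − 11°) = 0.5 I₀ · cos²(66°) = 0.08272 I₀.
After rotation:
Unpolarized light through the first polarizer → I₁ = ½ I₀, now polarized at 11°.
I₂ = I₁ cos²(62° − 11°) = 0.5 I₀ · cos²(51°) = 0.198 I₀.
Ratio = 0.198 / 0.08272 = 2.394.

I_new/I_old ≈ 2.39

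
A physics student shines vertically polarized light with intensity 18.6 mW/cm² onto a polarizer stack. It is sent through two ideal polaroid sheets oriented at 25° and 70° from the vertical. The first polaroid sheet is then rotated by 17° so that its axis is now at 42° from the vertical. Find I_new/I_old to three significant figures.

I_new/I_old ≈ 1.05

Before rotation:
By Malus's law, I₁ = I₀ cos²(25° − 0°) = I₀ cos²(25°) = 0.8214 I₀.
I₂ = I₁ cos²(70° − 25°) = 0.8214 I₀ · cos²(45°) = 0.4107 I₀.
After rotation:
I₁ = I₀ cos²(42° − 0°) = I₀ cos²(42°) = 0.5523 I₀.
I₂ = I₁ cos²(70° − 42°) = 0.5523 I₀ · cos²(28°) = 0.4305 I₀.
Ratio = 0.4305 / 0.4107 = 1.048.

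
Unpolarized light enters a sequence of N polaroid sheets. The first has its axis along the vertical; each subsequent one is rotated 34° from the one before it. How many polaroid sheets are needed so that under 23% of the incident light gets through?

N = 4

First polarizer halves the unpolarized light: factor 1/2.
Each further stage multiplies by cos²(34°) = 0.6873.
After N polarizers: T = 0.5·0.6873^(N−1). Require T < 0.23 ⇒ N−1 > ln(0.23/0.5)/ln(0.6873) = 2.07, so N−1 ≥ 3 and N = 4.
Check: N=4 gives T = 0.1623 < 0.23; N=3 gives T = 0.2362.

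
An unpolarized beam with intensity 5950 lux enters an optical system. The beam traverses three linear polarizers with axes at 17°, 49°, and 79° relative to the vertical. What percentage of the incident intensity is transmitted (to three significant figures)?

≈ 27.0%

Unpolarized light through the first polarizer → I₁ = 5950 lux/2 = 2975 lux, polarized at 17°.
I₂ = I₁ · cos²(32°) = 2975 · 0.7192 = 2140 lux.
I₃ = I₂ · cos²(30°) = 2140 · 0.75 = 1605 lux.
That is 26.97% of the incident intensity.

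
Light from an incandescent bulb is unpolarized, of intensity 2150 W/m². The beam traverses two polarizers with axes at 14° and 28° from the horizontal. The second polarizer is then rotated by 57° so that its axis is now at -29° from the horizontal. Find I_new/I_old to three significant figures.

I_new/I_old ≈ 0.568

Before rotation:
Unpolarized light through the first polarizer → I₁ = ½ I₀, now polarized at 14°.
I₂ = I₁ cos²(28° − 14°) = 0.5 I₀ · cos²(14°) = 0.4707 I₀.
After rotation:
Unpolarized light through the first polarizer → I₁ = ½ I₀, now polarized at 14°.
I₂ = I₁ cos²(-29° − 14°) = 0.5 I₀ · cos²(43°) = 0.2674 I₀.
Ratio = 0.2674 / 0.4707 = 0.5681.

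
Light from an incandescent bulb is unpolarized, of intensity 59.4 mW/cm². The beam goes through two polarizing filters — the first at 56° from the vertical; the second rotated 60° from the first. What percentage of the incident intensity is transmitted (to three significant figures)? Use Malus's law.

≈ 12.5%

Unpolarized light through the first polarizer → I₁ = 59.4 mW/cm²/2 = 29.7 mW/cm², polarized at 56°.
I₂ = I₁ · cos²(60°) = 29.7 · 0.25 = 7.425 mW/cm².
That is 12.5% of the incident intensity.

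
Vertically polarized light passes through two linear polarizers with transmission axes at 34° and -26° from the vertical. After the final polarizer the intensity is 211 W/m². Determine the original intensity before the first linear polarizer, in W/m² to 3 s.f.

I₁ = I₀ cos²(34° − 0°) = I₀ cos²(34°) = 0.6873 I₀.
I₂ = I₁ cos²(-26° − 34°) = 0.6873 I₀ · cos²(60°) = 0.1718 I₀.
So 211 W/m² = 0.1718 I₀, giving I₀ = 211/0.1718 = 1228 W/m².

I₀ ≈ 1230 W/m²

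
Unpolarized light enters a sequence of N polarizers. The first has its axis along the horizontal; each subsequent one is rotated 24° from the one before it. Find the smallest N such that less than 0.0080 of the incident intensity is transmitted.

First polarizer halves the unpolarized light: factor 1/2.
Each further stage multiplies by cos²(24°) = 0.8346.
After N polarizers: T = 0.5·0.8346^(N−1). Require T < 0.0080 ⇒ N−1 > ln(0.0080/0.5)/ln(0.8346) = 22.87, so N−1 ≥ 23 and N = 24.
Check: N=24 gives T = 0.007808 < 0.0080; N=23 gives T = 0.009356.

N = 24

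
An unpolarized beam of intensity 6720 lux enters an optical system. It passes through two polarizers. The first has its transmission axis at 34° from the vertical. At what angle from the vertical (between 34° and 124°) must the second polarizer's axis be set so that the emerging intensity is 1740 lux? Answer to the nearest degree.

θ ≈ 78°

Unpolarized light through the first polarizer → I₁ = ½ I₀, now polarized at 34°.
Target fraction: 1740 / 6720 lux = 0.2589 of I₀.
Need I₂/I₀ = 0.2589, so cos²(θ − 34°) = 0.2589 / 0.5 = 0.5179.
θ − 34° = arccos(√0.5179) = 44.0°, giving θ ≈ 34 + 44.0 = 78.0°.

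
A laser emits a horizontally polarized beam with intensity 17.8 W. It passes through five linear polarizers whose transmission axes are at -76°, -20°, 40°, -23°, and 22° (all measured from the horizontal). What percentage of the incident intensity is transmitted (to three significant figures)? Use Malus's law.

≈ 0.0471%

By Malus's law, I₁ = 17.8 W · cos²(76°) = 1.042 W.
I₂ = I₁ · cos²(56°) = 1.042 · 0.3127 = 0.3258 W.
I₃ = I₂ · cos²(60°) = 0.3258 · 0.25 = 0.08144 W.
I₄ = I₃ · cos²(63°) = 0.08144 · 0.2061 = 0.01679 W.
I₅ = I₄ · cos²(45°) = 0.01679 · 0.5 = 0.008393 W.
That is 0.04715% of the incident intensity.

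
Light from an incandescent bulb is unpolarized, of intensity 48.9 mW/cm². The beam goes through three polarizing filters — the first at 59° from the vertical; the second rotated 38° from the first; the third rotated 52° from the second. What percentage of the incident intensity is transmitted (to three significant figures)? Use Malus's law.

Unpolarized light through the first polarizer → I₁ = 48.9 mW/cm²/2 = 24.45 mW/cm², polarized at 59°.
I₂ = I₁ · cos²(38°) = 24.45 · 0.621 = 15.18 mW/cm².
I₃ = I₂ · cos²(52°) = 15.18 · 0.379 = 5.755 mW/cm².
That is 11.77% of the incident intensity.

≈ 11.8%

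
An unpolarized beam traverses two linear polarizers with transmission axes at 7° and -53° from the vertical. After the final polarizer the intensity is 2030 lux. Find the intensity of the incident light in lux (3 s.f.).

I₀ ≈ 1.62e4 lux

Unpolarized light through the first polarizer → I₁ = ½ I₀, now polarized at 7°.
I₂ = I₁ cos²(-53° − 7°) = 0.5 I₀ · cos²(60°) = 0.125 I₀.
So 2030 lux = 0.125 I₀, giving I₀ = 2030/0.125 = 1.624e+04 lux.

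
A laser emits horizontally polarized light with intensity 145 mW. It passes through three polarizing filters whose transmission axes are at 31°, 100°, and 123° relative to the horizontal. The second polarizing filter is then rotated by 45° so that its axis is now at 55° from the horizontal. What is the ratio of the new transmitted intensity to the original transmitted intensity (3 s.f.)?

Before rotation:
I₁ = I₀ cos²(31° − 0°) = I₀ cos²(31°) = 0.7347 I₀.
I₂ = I₁ cos²(100° − 31°) = 0.7347 I₀ · cos²(69°) = 0.09436 I₀.
I₃ = I₂ cos²(123° − 100°) = 0.09436 I₀ · cos²(23°) = 0.07995 I₀.
After rotation:
I₁ = I₀ cos²(31° − 0°) = I₀ cos²(31°) = 0.7347 I₀.
I₂ = I₁ cos²(55° − 31°) = 0.7347 I₀ · cos²(24°) = 0.6132 I₀.
I₃ = I₂ cos²(123° − 55°) = 0.6132 I₀ · cos²(68°) = 0.08605 I₀.
Ratio = 0.08605 / 0.07995 = 1.076.

I_new/I_old ≈ 1.08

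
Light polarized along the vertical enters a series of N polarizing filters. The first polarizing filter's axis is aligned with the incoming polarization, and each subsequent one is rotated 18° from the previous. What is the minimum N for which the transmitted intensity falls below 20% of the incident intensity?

First polarizer is aligned with the polarization: full transmission.
Each further stage multiplies by cos²(18°) = 0.9045.
After N polarizers: T = 0.9045^(N−1). Require T < 0.20 ⇒ N−1 > ln(0.20)/ln(0.9045) = 16.04, so N−1 ≥ 17 and N = 18.
Check: N=18 gives T = 0.1816 < 0.20; N=17 gives T = 0.2007.

N = 18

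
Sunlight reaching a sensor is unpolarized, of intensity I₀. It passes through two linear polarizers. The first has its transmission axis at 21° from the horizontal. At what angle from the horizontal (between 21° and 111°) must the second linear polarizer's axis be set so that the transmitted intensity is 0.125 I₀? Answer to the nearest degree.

Unpolarized light through the first polarizer → I₁ = ½ I₀, now polarized at 21°.
Need I₂/I₀ = 0.125, so cos²(θ − 21°) = 0.125 / 0.5 = 0.25.
θ − 21° = arccos(√0.25) = 60.0°, giving θ ≈ 21 + 60.0 = 81.0°.

θ ≈ 81°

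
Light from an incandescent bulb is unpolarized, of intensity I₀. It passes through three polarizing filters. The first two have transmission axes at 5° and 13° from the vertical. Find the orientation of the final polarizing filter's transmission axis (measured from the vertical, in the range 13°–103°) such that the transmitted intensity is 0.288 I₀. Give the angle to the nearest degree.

Unpolarized light through the first polarizer → I₁ = ½ I₀, now polarized at 5°.
I₂ = I₁ cos²(13° − 5°) = 0.5 I₀ · cos²(8°) = 0.4903 I₀.
Need I₃/I₀ = 0.288, so cos²(θ − 13°) = 0.288 / 0.4903 = 0.5874.
θ − 13° = arccos(√0.5874) = 40.0°, giving θ ≈ 13 + 40.0 = 53.0°.

θ ≈ 53°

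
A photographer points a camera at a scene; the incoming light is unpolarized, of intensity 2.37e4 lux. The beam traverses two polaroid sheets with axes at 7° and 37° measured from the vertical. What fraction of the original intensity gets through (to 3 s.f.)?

Unpolarized light through the first polarizer → I₁ = 2.37e4 lux/2 = 1.185e+04 lux, polarized at 7°.
I₂ = I₁ · cos²(30°) = 1.185e+04 · 0.75 = 8888 lux.
Transmitted fraction = 0.375.

I/I₀ ≈ 0.375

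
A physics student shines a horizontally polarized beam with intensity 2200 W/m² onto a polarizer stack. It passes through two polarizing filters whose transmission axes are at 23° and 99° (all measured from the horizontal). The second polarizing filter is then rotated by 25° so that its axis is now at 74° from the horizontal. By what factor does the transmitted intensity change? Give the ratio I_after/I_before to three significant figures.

Before rotation:
By Malus's law, I₁ = I₀ cos²(23° − 0°) = I₀ cos²(23°) = 0.8473 I₀.
I₂ = I₁ cos²(99° − 23°) = 0.8473 I₀ · cos²(76°) = 0.04959 I₀.
After rotation:
I₁ = I₀ cos²(23° − 0°) = I₀ cos²(23°) = 0.8473 I₀.
I₂ = I₁ cos²(74° − 23°) = 0.8473 I₀ · cos²(51°) = 0.3356 I₀.
Ratio = 0.3356 / 0.04959 = 6.767.

I_new/I_old ≈ 6.77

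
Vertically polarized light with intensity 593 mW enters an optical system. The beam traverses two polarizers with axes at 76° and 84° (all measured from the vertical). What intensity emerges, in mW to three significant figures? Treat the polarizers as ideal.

I ≈ 34.0 mW

I₁ = 593 mW · cos²(76°) = 34.71 mW.
I₂ = I₁ · cos²(8°) = 34.71 · 0.9806 = 34.03 mW.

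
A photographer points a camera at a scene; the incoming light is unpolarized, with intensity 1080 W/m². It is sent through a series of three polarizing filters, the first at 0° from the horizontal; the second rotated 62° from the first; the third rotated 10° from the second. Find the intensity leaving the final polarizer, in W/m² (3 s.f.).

I ≈ 115 W/m²

Unpolarized light through the first polarizer → I₁ = 1080 W/m²/2 = 540 W/m², polarized at 0°.
I₂ = I₁ · cos²(62°) = 540 · 0.2204 = 119 W/m².
I₃ = I₂ · cos²(10°) = 119 · 0.9698 = 115.4 W/m².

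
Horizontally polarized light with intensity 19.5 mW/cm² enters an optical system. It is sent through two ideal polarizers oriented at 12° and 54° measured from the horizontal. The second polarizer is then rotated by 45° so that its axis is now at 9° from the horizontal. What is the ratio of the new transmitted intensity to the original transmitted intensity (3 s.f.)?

Before rotation:
I₁ = I₀ cos²(12° − 0°) = I₀ cos²(12°) = 0.9568 I₀.
I₂ = I₁ cos²(54° − 12°) = 0.9568 I₀ · cos²(42°) = 0.5284 I₀.
After rotation:
I₁ = I₀ cos²(12° − 0°) = I₀ cos²(12°) = 0.9568 I₀.
I₂ = I₁ cos²(9° − 12°) = 0.9568 I₀ · cos²(3°) = 0.9542 I₀.
Ratio = 0.9542 / 0.5284 = 1.806.

I_new/I_old ≈ 1.81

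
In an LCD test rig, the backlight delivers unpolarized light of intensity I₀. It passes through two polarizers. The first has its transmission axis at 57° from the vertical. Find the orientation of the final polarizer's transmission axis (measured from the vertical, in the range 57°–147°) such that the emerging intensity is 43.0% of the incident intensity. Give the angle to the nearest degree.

Unpolarized light through the first polarizer → I₁ = ½ I₀, now polarized at 57°.
Need I₂/I₀ = 0.43, so cos²(θ − 57°) = 0.43 / 0.5 = 0.86.
θ − 57° = arccos(√0.86) = 22.0°, giving θ ≈ 57 + 22.0 = 79.0°.

θ ≈ 79°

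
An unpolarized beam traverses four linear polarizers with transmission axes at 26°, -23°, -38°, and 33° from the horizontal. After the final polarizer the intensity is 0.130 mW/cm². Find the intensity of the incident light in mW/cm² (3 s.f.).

Unpolarized light through the first polarizer → I₁ = ½ I₀, now polarized at 26°.
I₂ = I₁ cos²(-23° − 26°) = 0.5 I₀ · cos²(49°) = 0.2152 I₀.
I₃ = I₂ cos²(-38° + 23°) = 0.2152 I₀ · cos²(15°) = 0.2008 I₀.
I₄ = I₃ cos²(33° + 38°) = 0.2008 I₀ · cos²(71°) = 0.02128 I₀.
So 0.130 mW/cm² = 0.02128 I₀, giving I₀ = 0.130/0.02128 = 6.108 mW/cm².

I₀ ≈ 6.11 mW/cm²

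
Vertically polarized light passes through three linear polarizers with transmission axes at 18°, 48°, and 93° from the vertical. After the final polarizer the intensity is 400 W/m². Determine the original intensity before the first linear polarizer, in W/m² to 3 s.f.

I₀ ≈ 1180 W/m²

By Malus's law, I₁ = I₀ cos²(18° − 0°) = I₀ cos²(18°) = 0.9045 I₀.
I₂ = I₁ cos²(48° − 18°) = 0.9045 I₀ · cos²(30°) = 0.6784 I₀.
I₃ = I₂ cos²(93° − 48°) = 0.6784 I₀ · cos²(45°) = 0.3392 I₀.
So 400 W/m² = 0.3392 I₀, giving I₀ = 400/0.3392 = 1179 W/m².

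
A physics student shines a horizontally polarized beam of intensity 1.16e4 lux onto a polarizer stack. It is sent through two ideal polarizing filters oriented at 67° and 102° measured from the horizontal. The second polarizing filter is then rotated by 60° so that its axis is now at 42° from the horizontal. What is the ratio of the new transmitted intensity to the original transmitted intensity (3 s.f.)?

I_new/I_old ≈ 1.22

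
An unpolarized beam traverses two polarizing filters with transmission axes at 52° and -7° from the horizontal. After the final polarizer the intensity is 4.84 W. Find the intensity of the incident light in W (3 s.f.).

Unpolarized light through the first polarizer → I₁ = ½ I₀, now polarized at 52°.
I₂ = I₁ cos²(-7° − 52°) = 0.5 I₀ · cos²(59°) = 0.1326 I₀.
So 4.84 W = 0.1326 I₀, giving I₀ = 4.84/0.1326 = 36.49 W.

I₀ ≈ 36.5 W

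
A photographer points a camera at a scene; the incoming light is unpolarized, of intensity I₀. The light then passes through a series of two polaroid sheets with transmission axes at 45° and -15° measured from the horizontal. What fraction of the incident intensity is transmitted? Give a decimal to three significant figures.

Unpolarized light through the first polarizer → I₁ = ½ I₀, now polarized at 45°.
I₂ = I₁ cos²(-15° − 45°) = 0.5 I₀ · cos²(60°) = 0.125 I₀.
Transmitted fraction = 0.125.

≈ 0.125 I₀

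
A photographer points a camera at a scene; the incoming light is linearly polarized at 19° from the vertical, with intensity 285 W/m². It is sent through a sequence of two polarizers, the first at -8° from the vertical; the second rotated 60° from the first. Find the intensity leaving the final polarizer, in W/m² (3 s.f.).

I ≈ 56.6 W/m²

I₁ = 285 W/m² · cos²(27°) = 226.3 W/m².
I₂ = I₁ · cos²(60°) = 226.3 · 0.25 = 56.56 W/m².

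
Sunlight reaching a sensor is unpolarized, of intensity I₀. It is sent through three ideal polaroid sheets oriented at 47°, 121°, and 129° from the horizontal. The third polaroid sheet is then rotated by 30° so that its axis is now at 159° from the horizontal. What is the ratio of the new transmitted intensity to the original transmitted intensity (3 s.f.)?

Before rotation:
Unpolarized light through the first polarizer → I₁ = ½ I₀, now polarized at 47°.
I₂ = I₁ cos²(121° − 47°) = 0.5 I₀ · cos²(74°) = 0.03799 I₀.
I₃ = I₂ cos²(129° − 121°) = 0.03799 I₀ · cos²(8°) = 0.03725 I₀.
After rotation:
Unpolarized light through the first polarizer → I₁ = ½ I₀, now polarized at 47°.
I₂ = I₁ cos²(121° − 47°) = 0.5 I₀ · cos²(74°) = 0.03799 I₀.
I₃ = I₂ cos²(159° − 121°) = 0.03799 I₀ · cos²(38°) = 0.02359 I₀.
Ratio = 0.02359 / 0.03725 = 0.6332.

I_new/I_old ≈ 0.633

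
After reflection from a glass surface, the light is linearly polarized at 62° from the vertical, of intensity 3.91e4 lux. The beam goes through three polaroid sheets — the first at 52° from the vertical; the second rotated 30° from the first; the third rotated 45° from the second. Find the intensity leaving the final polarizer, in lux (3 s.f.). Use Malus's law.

By Malus's law, I₁ = 3.91e4 lux · cos²(10°) = 3.792e+04 lux.
I₂ = I₁ · cos²(30°) = 3.792e+04 · 0.75 = 2.844e+04 lux.
I₃ = I₂ · cos²(45°) = 2.844e+04 · 0.5 = 1.422e+04 lux.

I ≈ 1.42e4 lux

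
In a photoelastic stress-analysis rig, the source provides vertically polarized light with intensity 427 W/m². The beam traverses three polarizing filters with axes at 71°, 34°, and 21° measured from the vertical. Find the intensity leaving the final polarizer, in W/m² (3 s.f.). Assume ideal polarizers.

I ≈ 27.4 W/m²

By Malus's law, I₁ = 427 W/m² · cos²(71°) = 45.26 W/m².
I₂ = I₁ · cos²(37°) = 45.26 · 0.6378 = 28.87 W/m².
I₃ = I₂ · cos²(13°) = 28.87 · 0.9494 = 27.41 W/m².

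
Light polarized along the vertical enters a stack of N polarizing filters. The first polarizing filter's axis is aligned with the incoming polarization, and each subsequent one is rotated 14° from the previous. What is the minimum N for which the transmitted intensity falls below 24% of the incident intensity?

N = 25

First polarizer is aligned with the polarization: full transmission.
Each further stage multiplies by cos²(14°) = 0.9415.
After N polarizers: T = 0.9415^(N−1). Require T < 0.24 ⇒ N−1 > ln(0.24)/ln(0.9415) = 23.66, so N−1 ≥ 24 and N = 25.
Check: N=25 gives T = 0.2352 < 0.24; N=24 gives T = 0.2498.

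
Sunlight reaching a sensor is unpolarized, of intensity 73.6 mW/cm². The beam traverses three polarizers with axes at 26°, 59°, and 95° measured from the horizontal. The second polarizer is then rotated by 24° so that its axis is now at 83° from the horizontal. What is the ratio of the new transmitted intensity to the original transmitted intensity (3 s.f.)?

I_new/I_old ≈ 0.616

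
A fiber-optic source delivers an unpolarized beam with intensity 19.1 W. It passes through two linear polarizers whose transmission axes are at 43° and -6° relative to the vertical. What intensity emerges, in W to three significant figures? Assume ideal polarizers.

I ≈ 4.11 W

Unpolarized light through the first polarizer → I₁ = 19.1 W/2 = 9.55 W, polarized at 43°.
I₂ = I₁ · cos²(49°) = 9.55 · 0.4304 = 4.11 W.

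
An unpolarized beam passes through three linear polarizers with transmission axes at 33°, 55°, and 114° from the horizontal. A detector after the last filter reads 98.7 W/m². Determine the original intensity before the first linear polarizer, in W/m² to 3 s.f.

I₀ ≈ 866 W/m²

Unpolarized light through the first polarizer → I₁ = ½ I₀, now polarized at 33°.
I₂ = I₁ cos²(55° − 33°) = 0.5 I₀ · cos²(22°) = 0.4298 I₀.
I₃ = I₂ cos²(114° − 55°) = 0.4298 I₀ · cos²(59°) = 0.114 I₀.
So 98.7 W/m² = 0.114 I₀, giving I₀ = 98.7/0.114 = 865.6 W/m².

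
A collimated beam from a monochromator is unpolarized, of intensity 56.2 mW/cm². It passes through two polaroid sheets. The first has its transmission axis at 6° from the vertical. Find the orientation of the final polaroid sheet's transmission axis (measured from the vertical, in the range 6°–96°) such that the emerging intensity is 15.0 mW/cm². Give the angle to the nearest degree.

Unpolarized light through the first polarizer → I₁ = ½ I₀, now polarized at 6°.
Target fraction: 15.0 / 56.2 mW/cm² = 0.2669 of I₀.
Need I₂/I₀ = 0.2669, so cos²(θ − 6°) = 0.2669 / 0.5 = 0.5338.
θ − 6° = arccos(√0.5338) = 43.1°, giving θ ≈ 6 + 43.1 = 49.1°.

θ ≈ 49°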